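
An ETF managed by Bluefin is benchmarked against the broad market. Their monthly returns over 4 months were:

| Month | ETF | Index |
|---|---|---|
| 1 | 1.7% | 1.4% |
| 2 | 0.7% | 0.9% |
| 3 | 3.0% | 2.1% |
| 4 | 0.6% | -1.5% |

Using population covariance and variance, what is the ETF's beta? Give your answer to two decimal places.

r̄p = 1.5000%,  r̄m = 0.7250%
Cov = Σ(rp − r̄p)(rm − r̄m) / 4 = 1.0150
Var(rm) = Σ(rm − r̄m)² / 4 = 1.8319
β = Cov / Var = 1.0150 / 1.8319 = 0.5541

0.55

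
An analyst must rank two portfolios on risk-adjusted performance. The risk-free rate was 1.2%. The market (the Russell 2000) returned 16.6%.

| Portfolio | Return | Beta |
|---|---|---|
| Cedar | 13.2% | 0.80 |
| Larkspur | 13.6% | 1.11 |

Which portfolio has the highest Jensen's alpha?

Cedar

Cedar: α = 13.2% − [1.2% + 0.80 × (16.6% − 1.2%)] = -0.320
Larkspur: α = 13.6% − [1.2% + 1.11 × (16.6% − 1.2%)] = -4.694
Highest: Cedar (-0.320).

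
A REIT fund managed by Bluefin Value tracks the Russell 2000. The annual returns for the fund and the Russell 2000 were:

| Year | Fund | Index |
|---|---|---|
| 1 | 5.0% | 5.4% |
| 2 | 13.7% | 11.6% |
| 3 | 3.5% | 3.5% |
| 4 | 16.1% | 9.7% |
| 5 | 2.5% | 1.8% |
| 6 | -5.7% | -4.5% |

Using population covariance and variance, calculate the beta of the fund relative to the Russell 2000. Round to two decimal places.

r̄p = 5.8500%,  r̄m = 4.5833%
Cov = Σ(rp − r̄p)(rm − r̄m) / 6 = 37.2692
Var(rm) = Σ(rm − r̄m)² / 6 = 27.9181
β = Cov / Var = 37.2692 / 27.9181 = 1.3349

1.33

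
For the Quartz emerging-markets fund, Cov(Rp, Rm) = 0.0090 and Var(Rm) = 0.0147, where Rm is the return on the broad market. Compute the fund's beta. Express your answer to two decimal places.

0.61

β = Cov(Rp, Rm) / Var(Rm) = 0.0090 / 0.0147 = 0.6122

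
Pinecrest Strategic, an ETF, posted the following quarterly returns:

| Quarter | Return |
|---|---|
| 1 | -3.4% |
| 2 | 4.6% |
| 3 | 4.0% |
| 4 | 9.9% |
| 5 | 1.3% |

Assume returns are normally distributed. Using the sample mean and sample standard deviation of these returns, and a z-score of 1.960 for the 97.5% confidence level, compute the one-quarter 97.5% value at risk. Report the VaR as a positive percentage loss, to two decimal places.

6.25

r̄ = (-3.4 + 4.6 + 4 + 9.9 + 1.3) / 5 = 16.40 / 5 = 3.2800%
Σ(r − r̄)² = (-3.4 − 3.2800)² + (4.6 − 3.2800)² + … = 94.6280
sample σ = √(94.6280 / 4) = √23.6570 = 4.8638%
VaR = −(r̄ − z·σ) = −(3.2800 − 1.960 × 4.8638) = −(-6.2530) = 6.2530%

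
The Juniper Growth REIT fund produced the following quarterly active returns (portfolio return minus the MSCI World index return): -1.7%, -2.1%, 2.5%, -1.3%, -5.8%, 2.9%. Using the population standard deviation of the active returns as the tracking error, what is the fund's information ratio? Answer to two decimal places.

μ = (-1.7 − 2.1 + 2.5 − 1.3 − 5.8 + 2.9) / 6 = -0.9167%
Population σ = √[Σ(r − μ)² / 6] = √[52.2483 / 6] = √8.7081 = 2.9509%
IR = μ / tracking error = -0.9167 / 2.9509 = -0.3107

-0.31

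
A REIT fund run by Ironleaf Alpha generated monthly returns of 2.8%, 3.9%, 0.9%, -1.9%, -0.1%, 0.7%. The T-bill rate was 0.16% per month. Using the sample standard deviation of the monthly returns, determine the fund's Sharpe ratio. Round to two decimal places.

Mean return r̄ = 6.30 / 6 = 1.0500%
Σ(r − r̄)² = (2.8 − 1.0500)² + (3.9 − 1.0500)² + (0.9 − 1.0500)² + … = 21.3550
σ = √[21.3550 / 5] = 2.0666%
Sharpe = (r̄ − rf) / σ = (1.0500 − 0.16) / 2.0666 = 0.8900 / 2.0666 = 0.4307

0.43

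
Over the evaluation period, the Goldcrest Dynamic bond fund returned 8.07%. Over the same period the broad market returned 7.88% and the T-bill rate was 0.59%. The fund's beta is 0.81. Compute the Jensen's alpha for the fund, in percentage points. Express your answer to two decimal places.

CAPM expected return = Rf + β(Rm − Rf) = 0.59% + 0.81 × (7.88% − 0.59%) = 0.59 + 0.81 × 7.29 = 6.4949%
Jensen's α = Rp − E[R] = 8.07% − 6.4949% = 1.5751

1.58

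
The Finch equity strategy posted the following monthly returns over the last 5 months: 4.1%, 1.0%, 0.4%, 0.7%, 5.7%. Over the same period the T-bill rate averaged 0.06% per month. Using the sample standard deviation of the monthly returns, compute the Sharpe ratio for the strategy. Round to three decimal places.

0.975

μ = (4.1 + 1 + 0.4 + 0.7 + 5.7) / 5 = 2.3800%
Σ(r − μ)² = (4.1 − 2.3800)² + (1 − 2.3800)² + … = 22.6280
sample σ = √(22.6280 / 4) = √5.6570 = 2.3784%
Sharpe = (μ − rf) / σ = (2.3800 − 0.06) / 2.3784 = 2.3200 / 2.3784 = 0.9754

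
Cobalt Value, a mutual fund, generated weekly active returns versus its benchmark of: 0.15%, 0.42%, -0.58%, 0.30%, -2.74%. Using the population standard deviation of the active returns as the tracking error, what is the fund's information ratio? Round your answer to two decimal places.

-0.42

μ = (0.15 + 0.42 − 0.58 + 0.3 − 2.74) / 5 = -2.450 / 5 = -0.4900%
Population σ = √[Σ(r − μ)² / 5] = √[6.9324 / 5] = √1.3865 = 1.1775%
IR = μ / tracking error = -0.4900 / 1.1775 = -0.4161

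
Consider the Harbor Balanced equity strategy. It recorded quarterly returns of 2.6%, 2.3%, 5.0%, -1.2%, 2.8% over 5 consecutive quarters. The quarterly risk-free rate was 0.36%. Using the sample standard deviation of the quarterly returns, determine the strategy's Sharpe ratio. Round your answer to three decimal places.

r̄ = (2.6 + 2.3 + 5 − 1.2 + 2.8) / 5 = 2.3000%
Σ(r − r̄)² = 19.8800; sample σ = √(19.8800/4) = 2.2293%
Sharpe = (r̄ − rf) / σ = (2.3000 − 0.36) / 2.2293 = 1.9400 / 2.2293 = 0.8702

0.870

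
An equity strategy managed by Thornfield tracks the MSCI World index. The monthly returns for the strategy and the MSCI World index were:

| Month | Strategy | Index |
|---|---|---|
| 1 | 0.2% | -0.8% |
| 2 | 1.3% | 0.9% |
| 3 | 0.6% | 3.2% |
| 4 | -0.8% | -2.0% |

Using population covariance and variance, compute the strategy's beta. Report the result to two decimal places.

r̄p = 0.3250%,  r̄m = 0.3250%
Cov = Σ(rp − r̄p)(rm − r̄m) / 4 = 1.0269
Var(rm) = Σ(rm − r̄m)² / 4 = 3.8169
β = Cov / Var = 1.0269 / 3.8169 = 0.2690

0.27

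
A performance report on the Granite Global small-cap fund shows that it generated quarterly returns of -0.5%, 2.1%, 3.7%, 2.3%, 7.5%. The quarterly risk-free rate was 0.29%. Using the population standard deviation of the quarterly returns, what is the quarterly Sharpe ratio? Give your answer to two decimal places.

r̄ = (-0.5 + 2.1 + 3.7 + 2.3 + 7.5) / 5 = 3.0200%
Population σ = √[Σ(r − r̄)² / 5] = √[34.2880 / 5] = √6.8576 = 2.6187%
Sharpe = (r̄ − rf) / σ = (3.0200 − 0.29) / 2.6187 = 2.7300 / 2.6187 = 1.0425

1.04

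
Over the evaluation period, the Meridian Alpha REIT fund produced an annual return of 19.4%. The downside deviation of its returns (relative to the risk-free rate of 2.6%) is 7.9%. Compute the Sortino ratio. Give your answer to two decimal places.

2.13

Sortino = (Rp − Rf) / σd = (19.4% − 2.6%) / 7.9% = 16.80% / 7.9% = 2.1266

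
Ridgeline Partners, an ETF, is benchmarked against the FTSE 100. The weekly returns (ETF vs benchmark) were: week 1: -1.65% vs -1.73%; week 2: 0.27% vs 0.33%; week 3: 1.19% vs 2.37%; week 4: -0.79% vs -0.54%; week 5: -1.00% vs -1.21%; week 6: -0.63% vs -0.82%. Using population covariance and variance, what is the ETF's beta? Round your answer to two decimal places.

r̄p = -0.4350%,  r̄m = -0.2667%
Cov = Σ(rp − r̄p)(rm − r̄m) / 6 = 1.2035
Var(rm) = Σ(rm − r̄m)² / 6 = 1.7867
β = Cov / Var = 1.2035 / 1.7867 = 0.6736

0.67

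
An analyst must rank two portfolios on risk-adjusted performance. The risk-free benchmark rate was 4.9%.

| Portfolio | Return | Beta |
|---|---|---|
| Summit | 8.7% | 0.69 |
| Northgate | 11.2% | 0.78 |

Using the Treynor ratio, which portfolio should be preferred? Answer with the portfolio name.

Summit: Treynor = (8.7% − 4.9%) / 0.69 = 5.507
Northgate: Treynor = (11.2% − 4.9%) / 0.78 = 8.077
Highest: Northgate (8.077).

Northgate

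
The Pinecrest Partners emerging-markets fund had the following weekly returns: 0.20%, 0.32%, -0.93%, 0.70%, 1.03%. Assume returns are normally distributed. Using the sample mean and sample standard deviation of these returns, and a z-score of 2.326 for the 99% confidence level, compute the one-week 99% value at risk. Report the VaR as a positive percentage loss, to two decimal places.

μ = (0.2 + 0.32 − 0.93 + 0.7 + 1.03) / 5 = 1.320 / 5 = 0.2640%
Sample σ = √[Σ(r − μ)² / 4] = √[2.2097 / 4] = √0.5524 = 0.7432%
VaR = −(μ − z·σ) = −(0.2640 − 2.326 × 0.7432) = −(-1.4647) = 1.4647%

1.46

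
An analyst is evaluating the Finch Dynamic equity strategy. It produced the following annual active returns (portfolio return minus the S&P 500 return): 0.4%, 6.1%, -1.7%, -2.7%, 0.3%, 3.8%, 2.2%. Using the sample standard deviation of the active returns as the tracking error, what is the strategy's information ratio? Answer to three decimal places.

0.390

r̄ = (0.4 + 6.1 − 1.7 − 2.7 + 0.3 + 3.8 + 2.2) / 7 = 8.40 / 7 = 1.2000%
Σ(r − r̄)² = 56.8400; sample σ = √(56.8400/6) = 3.0779%
IR = r̄ / tracking error = 1.2000 / 3.0779 = 0.3899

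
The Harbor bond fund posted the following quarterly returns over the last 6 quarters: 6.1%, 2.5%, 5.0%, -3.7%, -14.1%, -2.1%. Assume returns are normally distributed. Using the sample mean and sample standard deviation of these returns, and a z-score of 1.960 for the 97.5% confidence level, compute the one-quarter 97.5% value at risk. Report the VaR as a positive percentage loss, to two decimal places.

r̄ = (6.1 + 2.5 + 5 − 3.7 − 14.1 − 2.1) / 6 = -1.0500%
Σ(r − r̄)² = 278.7550; sample σ = √(278.7550/5) = 7.4667%
VaR = −(r̄ − z·σ) = −(-1.0500 − 1.960 × 7.4667) = −(-15.6847) = 15.6847%

15.68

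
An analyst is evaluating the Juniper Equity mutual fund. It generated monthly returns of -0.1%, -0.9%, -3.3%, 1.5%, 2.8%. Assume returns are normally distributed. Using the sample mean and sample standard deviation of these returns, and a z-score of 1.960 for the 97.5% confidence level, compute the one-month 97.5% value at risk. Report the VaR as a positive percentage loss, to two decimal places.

r̄ = (-0.1 − 0.9 − 3.3 + 1.5 + 2.8) / 5 = 0.0000%
Σ(r − r̄)² = (-0.1 − 0.0000)² + (-0.9 − 0.0000)² + (-3.3 − 0.0000)² + … = 21.8000
sample σ = √(21.8000 / 4) = √5.4500 = 2.3345%
VaR = −(r̄ − z·σ) = −(0.0000 − 1.960 × 2.3345) = −(-4.5756) = 4.5756%

4.58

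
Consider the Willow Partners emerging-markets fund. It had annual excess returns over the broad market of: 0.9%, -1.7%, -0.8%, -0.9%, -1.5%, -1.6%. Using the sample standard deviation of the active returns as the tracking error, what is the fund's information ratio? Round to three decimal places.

-0.959

r̄ = (0.9 − 1.7 − 0.8 − 0.9 − 1.5 − 1.6) / 6 = -0.9333%
Σ(r − r̄)² = (0.9 − (-0.9333))² + (-1.7 − (-0.9333))² + (-0.8 − (-0.9333))² + … = 4.7333
sample σ = √(4.7333 / 5) = √0.9467 = 0.9730%
IR = r̄ / tracking error = -0.9333 / 0.9730 = -0.9592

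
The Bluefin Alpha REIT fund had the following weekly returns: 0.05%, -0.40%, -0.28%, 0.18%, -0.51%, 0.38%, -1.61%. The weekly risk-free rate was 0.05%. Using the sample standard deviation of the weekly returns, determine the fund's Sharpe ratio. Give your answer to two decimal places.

Mean return r̄ = -2.190 / 7 = -0.3129%
Σ(r − r̄)² = 2.5847; sample σ = √(2.5847/6) = 0.6563%
Sharpe = (r̄ − rf) / σ = (-0.3129 − 0.05) / 0.6563 = -0.3629 / 0.6563 = -0.5529

-0.55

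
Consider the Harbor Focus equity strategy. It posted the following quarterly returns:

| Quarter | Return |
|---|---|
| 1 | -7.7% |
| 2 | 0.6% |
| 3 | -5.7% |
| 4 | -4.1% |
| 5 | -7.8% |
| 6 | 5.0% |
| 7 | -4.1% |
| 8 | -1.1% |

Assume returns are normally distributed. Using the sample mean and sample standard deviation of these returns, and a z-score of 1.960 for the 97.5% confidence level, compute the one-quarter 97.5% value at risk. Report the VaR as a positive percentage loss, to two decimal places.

11.73

r̄ = (-7.7 + 0.6 − 5.7 − 4.1 − 7.8 + 5 − 4.1 − 1.1) / 8 = -24.90 / 8 = -3.1125%
Sample σ = √[Σ(r − r̄)² / 7] = √[135.3088 / 7] = √19.3298 = 4.3966%
VaR = −(r̄ − z·σ) = −(-3.1125 − 1.960 × 4.3966) = −(-11.7298) = 11.7298%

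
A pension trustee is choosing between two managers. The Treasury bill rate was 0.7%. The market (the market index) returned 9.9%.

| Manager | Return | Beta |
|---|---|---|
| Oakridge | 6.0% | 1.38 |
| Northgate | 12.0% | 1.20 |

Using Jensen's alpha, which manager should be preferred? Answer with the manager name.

Northgate

Oakridge: α = 6.0% − [0.7% + 1.38 × (9.9% − 0.7%)] = -7.396
Northgate: α = 12.0% − [0.7% + 1.20 × (9.9% − 0.7%)] = 0.260
Highest: Northgate (0.260).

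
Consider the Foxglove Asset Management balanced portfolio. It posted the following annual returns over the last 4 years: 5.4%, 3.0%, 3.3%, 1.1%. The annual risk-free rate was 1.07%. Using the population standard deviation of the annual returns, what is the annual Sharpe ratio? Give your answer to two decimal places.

Mean return r̄ = 12.80 / 4 = 3.2000%
Population std dev = √[9.3000 / 4] = 1.5248%
Sharpe = (r̄ − rf) / σ = (3.2000 − 1.07) / 1.5248 = 2.1300 / 1.5248 = 1.3969

1.40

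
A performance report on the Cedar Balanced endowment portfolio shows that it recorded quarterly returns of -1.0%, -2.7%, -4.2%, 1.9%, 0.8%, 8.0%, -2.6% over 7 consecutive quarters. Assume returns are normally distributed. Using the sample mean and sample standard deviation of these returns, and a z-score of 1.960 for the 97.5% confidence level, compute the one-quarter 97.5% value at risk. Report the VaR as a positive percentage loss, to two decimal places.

8.01

r̄ = (-1 − 2.7 − 4.2 + 1.9 + 0.8 + 8 − 2.6) / 7 = 0.20 / 7 = 0.0286%
Sample σ = √[Σ(r − r̄)² / 6] = √[100.9343 / 6] = √16.8224 = 4.1015%
VaR = −(r̄ − z·σ) = −(0.0286 − 1.960 × 4.1015) = −(-8.0103) = 8.0103%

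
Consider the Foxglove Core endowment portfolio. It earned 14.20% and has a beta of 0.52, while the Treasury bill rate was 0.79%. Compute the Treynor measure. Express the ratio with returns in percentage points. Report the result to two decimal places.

25.79

Treynor = (Rp − Rf) / β = (14.20% − 0.79%) / 0.52 = 13.41 / 0.52 = 25.7885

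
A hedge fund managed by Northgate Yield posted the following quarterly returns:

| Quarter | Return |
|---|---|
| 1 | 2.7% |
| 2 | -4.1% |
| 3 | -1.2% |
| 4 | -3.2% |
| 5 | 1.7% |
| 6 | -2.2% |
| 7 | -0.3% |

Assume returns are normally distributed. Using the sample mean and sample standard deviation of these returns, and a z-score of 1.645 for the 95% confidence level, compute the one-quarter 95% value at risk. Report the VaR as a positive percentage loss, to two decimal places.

Mean return μ = -6.60 / 7 = -0.9429%
Σ(r − μ)² = 37.3771; sample σ = √(37.3771/6) = 2.4959%
VaR = −(μ − z·σ) = −(-0.9429 − 1.645 × 2.4959) = −(-5.0487) = 5.0487%

5.05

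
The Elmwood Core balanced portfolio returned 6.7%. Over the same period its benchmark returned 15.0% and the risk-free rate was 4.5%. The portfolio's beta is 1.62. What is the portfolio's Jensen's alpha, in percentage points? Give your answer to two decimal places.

-14.81

CAPM expected return = Rf + β(Rm − Rf) = 4.5% + 1.62 × (15.0% − 4.5%) = 4.5 + 1.62 × 10.50 = 21.5100%
Jensen's α = Rp − E[R] = 6.7% − 21.5100% = -14.8100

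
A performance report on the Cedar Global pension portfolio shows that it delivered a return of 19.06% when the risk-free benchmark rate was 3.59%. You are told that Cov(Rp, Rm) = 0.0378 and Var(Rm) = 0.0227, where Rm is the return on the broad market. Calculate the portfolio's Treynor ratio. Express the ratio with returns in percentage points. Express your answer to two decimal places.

β = Cov / Var = 0.0378 / 0.0227 = 1.6652
Treynor = (Rp − Rf) / β = (19.06% − 3.59%) / 1.6652 = 15.47 / 1.6652 = 9.2902

9.29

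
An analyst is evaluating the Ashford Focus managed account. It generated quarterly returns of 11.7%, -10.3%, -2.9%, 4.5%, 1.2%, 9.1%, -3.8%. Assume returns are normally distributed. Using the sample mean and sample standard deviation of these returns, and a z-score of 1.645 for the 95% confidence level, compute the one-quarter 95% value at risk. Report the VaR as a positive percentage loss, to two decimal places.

μ = (11.7 − 10.3 − 2.9 + 4.5 + 1.2 + 9.1 − 3.8) / 7 = 1.3571%
Σ(r − μ)² = 357.4371; sample σ = √(357.4371/6) = 7.7183%
VaR = −(μ − z·σ) = −(1.3571 − 1.645 × 7.7183) = −(-11.3395) = 11.3395%

11.34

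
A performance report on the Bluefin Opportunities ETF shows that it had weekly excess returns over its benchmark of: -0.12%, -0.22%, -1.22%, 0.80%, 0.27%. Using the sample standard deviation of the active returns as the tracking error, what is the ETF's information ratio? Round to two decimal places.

μ = (-0.12 − 0.22 − 1.22 + 0.8 + 0.27) / 5 = -0.0980%
Σ(r − μ)² = (-0.12 − (-0.0980))² + (-0.22 − (-0.0980))² + … = 2.2161
sample σ = √(2.2161 / 4) = √0.5540 = 0.7443%
IR = μ / tracking error = -0.0980 / 0.7443 = -0.1317

-0.13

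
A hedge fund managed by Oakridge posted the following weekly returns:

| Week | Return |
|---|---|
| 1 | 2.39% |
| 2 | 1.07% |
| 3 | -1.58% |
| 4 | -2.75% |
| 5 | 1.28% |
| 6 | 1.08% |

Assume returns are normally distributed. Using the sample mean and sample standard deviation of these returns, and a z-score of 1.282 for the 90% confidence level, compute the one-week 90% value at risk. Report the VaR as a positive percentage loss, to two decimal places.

Mean return r̄ = 1.490 / 6 = 0.2483%
Σ(r − r̄)² = 19.3507; sample σ = √(19.3507/5) = 1.9673%
VaR = −(r̄ − z·σ) = −(0.2483 − 1.282 × 1.9673) = −(-2.2738) = 2.2738%

2.27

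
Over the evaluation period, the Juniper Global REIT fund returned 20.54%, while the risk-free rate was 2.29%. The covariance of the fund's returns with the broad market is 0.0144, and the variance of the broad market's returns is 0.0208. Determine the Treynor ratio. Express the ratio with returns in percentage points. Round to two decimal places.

26.36

β = Cov / Var = 0.0144 / 0.0208 = 0.6923
Treynor = (Rp − Rf) / β = (20.54% − 2.29%) / 0.6923 = 18.25 / 0.6923 = 26.3614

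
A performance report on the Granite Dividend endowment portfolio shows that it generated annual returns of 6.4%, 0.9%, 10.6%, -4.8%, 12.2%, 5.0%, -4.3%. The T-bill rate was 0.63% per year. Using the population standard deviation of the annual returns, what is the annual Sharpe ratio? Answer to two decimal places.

r̄ = (6.4 + 0.9 + 10.6 − 4.8 + 12.2 + 5 − 4.3) / 7 = 3.7143%
Population σ = √[Σ(r − r̄)² / 7] = √[272.9286 / 7] = √38.9898 = 6.2442%
Sharpe = (r̄ − rf) / σ = (3.7143 − 0.63) / 6.2442 = 3.0843 / 6.2442 = 0.4939

0.49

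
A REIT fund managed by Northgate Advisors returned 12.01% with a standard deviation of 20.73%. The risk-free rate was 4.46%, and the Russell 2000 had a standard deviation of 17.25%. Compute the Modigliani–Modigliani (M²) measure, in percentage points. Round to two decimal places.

Sharpe = (Rp − Rf) / σp = (12.01% − 4.46%) / 20.73% = 0.3642
M² = Rf + Sharpe × σm = 4.46% + 0.3642 × 17.25% = 10.7425%

10.74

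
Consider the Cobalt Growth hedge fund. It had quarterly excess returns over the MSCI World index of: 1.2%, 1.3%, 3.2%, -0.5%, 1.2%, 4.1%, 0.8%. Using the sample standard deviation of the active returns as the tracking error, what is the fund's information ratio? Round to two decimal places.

1.05

r̄ = (1.2 + 1.3 + 3.2 − 0.5 + 1.2 + 4.1 + 0.8) / 7 = 1.6143%
Σ(r − r̄)² = (1.2 − 1.6143)² + (1.3 − 1.6143)² + … = 14.2686
sample σ = √(14.2686 / 6) = √2.3781 = 1.5421%
IR = r̄ / tracking error = 1.6143 / 1.5421 = 1.0468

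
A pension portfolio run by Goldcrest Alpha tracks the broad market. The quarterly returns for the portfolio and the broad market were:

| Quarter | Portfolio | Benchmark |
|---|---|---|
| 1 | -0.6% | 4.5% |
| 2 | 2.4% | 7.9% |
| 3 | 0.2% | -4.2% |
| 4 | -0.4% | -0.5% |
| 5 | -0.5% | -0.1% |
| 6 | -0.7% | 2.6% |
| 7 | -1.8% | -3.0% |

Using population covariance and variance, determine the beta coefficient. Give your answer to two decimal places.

r̄p = -0.2000%,  r̄m = 1.0286%
Cov = Σ(rp − r̄p)(rm − r̄m) / 7 = 2.9557
Var(rm) = Σ(rm − r̄m)² / 7 = 15.5592
β = Cov / Var = 2.9557 / 15.5592 = 0.1900

0.19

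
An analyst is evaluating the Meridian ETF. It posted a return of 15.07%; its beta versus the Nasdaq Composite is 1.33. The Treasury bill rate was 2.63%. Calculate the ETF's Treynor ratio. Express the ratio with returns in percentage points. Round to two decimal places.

Treynor = (Rp − Rf) / β = (15.07% − 2.63%) / 1.33 = 12.44 / 1.33 = 9.3534

9.35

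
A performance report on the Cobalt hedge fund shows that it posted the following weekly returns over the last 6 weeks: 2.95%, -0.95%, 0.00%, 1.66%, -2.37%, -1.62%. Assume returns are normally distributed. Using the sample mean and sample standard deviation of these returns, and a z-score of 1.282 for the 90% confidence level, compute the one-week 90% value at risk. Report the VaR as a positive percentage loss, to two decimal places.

2.66

Mean return r̄ = -0.330 / 6 = -0.0550%
Σ(r − r̄)² = 20.5838; sample σ = √(20.5838/5) = 2.0290%
VaR = −(r̄ − z·σ) = −(-0.0550 − 1.282 × 2.0290) = −(-2.6562) = 2.6562%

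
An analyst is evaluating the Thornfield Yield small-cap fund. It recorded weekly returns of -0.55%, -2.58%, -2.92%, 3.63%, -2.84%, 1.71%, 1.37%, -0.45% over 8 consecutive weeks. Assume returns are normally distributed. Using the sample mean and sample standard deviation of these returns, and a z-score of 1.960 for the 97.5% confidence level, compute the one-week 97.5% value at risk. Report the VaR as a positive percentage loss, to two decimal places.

5.06

r̄ = (-0.55 − 2.58 − 2.92 + 3.63 − 2.84 + 1.71 + 1.37 − 0.45) / 8 = -0.3288%
Sample std dev = √[40.8667 / 7] = 2.4162%
VaR = −(r̄ − z·σ) = −(-0.3288 − 1.960 × 2.4162) = −(-5.0646) = 5.0646%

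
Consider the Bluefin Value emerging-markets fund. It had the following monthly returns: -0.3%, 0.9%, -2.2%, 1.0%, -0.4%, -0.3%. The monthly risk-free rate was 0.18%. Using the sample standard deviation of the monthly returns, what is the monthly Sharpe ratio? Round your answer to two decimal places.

r̄ = (-0.3 + 0.9 − 2.2 + 1 − 0.4 − 0.3) / 6 = -1.30 / 6 = -0.2167%
Sample σ = √[Σ(r − r̄)² / 5] = √[6.7083 / 5] = √1.3417 = 1.1583%
Sharpe = (r̄ − rf) / σ = (-0.2167 − 0.18) / 1.1583 = -0.3967 / 1.1583 = -0.3425

-0.34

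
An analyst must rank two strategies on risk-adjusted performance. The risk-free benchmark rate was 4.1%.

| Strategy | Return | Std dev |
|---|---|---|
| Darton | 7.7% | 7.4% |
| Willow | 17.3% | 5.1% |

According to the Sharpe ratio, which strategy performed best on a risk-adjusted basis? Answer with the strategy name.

Willow

Darton: Sharpe ratio = (7.7% − 4.1%) / 7.4% = 0.486
Willow: Sharpe ratio = (17.3% − 4.1%) / 5.1% = 2.588
Highest: Willow (2.588).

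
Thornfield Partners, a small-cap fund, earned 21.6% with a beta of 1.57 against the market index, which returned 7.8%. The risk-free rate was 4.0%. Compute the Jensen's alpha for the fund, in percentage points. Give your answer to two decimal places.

11.63

CAPM expected return = Rf + β(Rm − Rf) = 4.0% + 1.57 × (7.8% − 4.0%) = 4 + 1.57 × 3.80 = 9.9660%
Jensen's α = Rp − E[R] = 21.6% − 9.9660% = 11.6340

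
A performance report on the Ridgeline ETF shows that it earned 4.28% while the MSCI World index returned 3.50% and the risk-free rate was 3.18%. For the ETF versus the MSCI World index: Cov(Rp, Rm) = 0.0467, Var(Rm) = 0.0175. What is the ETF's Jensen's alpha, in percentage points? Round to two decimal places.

0.25

β = Cov / Var = 0.0467 / 0.0175 = 2.6686
E[R] = Rf + β(Rm − Rf) = 3.18% + 2.6686 × (3.50% − 3.18%) = 4.0340%
α = Rp − E[R] = 4.28% − 4.0340% = 0.2460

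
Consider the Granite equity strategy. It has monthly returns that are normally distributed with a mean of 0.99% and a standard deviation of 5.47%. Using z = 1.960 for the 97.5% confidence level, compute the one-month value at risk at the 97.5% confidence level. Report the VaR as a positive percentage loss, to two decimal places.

VaR (as % loss) = −(μ − z·σ) = −(0.99% − 1.960 × 5.47%) = −(-9.7312%) = 9.7312%

9.73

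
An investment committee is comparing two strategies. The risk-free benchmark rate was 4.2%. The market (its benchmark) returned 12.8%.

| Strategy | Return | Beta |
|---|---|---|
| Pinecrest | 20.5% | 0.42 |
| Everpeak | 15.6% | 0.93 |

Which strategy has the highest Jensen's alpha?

Pinecrest: α = 20.5% − [4.2% + 0.42 × (12.8% − 4.2%)] = 12.688
Everpeak: α = 15.6% − [4.2% + 0.93 × (12.8% − 4.2%)] = 3.402
Highest: Pinecrest (12.688).

Pinecrest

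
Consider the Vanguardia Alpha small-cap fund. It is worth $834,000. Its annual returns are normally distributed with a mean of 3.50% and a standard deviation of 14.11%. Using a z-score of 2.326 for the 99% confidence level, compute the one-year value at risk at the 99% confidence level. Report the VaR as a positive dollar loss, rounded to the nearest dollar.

Return at the 99% tail: μ − z·σ = 3.50% − 2.326 × 14.11% = 3.5 − 32.81986 = -29.31986%
VaR = −(-29.31986%) × $834,000 = 29.31986% × $834,000 = $244,528

$244,528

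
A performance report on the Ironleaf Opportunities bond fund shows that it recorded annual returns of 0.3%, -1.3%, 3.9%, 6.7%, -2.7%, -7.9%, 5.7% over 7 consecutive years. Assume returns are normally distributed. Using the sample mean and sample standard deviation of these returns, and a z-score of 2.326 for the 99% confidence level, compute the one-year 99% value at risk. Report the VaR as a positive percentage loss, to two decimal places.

11.37

r̄ = (0.3 − 1.3 + 3.9 + 6.7 − 2.7 − 7.9 + 5.7) / 7 = 4.70 / 7 = 0.6714%
Σ(r − r̄)² = (0.3 − 0.6714)² + (-1.3 − 0.6714)² + (3.9 − 0.6714)² + … = 160.9143
σ = √[160.9143 / 6] = 5.1787%
VaR = −(r̄ − z·σ) = −(0.6714 − 2.326 × 5.1787) = −(-11.3743) = 11.3743%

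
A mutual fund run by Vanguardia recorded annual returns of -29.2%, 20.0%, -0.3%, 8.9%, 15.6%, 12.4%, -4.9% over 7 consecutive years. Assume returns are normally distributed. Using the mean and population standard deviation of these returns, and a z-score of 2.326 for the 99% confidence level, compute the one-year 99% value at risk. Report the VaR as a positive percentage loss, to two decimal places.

Mean return μ = 22.50 / 7 = 3.2143%
Σ(r − μ)² = 1680.7486; population σ = √(1680.7486/7) = 15.4954%
VaR = −(μ − z·σ) = −(3.2143 − 2.326 × 15.4954) = −(-32.8280) = 32.8280%

32.83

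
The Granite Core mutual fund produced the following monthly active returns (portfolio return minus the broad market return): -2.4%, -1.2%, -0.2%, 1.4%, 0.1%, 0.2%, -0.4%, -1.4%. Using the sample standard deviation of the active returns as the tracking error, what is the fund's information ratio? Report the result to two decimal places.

-0.42

r̄ = (-2.4 − 1.2 − 0.2 + 1.4 + 0.1 + 0.2 − 0.4 − 1.4) / 8 = -3.90 / 8 = -0.4875%
Sample σ = √[Σ(r − r̄)² / 7] = √[9.4688 / 7] = √1.3527 = 1.1631%
IR = r̄ / tracking error = -0.4875 / 1.1631 = -0.4191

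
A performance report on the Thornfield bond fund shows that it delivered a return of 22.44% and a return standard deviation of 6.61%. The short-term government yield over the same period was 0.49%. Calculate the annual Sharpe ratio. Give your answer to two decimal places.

3.32

Sharpe = (Rp − Rf) / σp = (22.44% − 0.49%) / 6.61% = 21.95% / 6.61% = 3.3207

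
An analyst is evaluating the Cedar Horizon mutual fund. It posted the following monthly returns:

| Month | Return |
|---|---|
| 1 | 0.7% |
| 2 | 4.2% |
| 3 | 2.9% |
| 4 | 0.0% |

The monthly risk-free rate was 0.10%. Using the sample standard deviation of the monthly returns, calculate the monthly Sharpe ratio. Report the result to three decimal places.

Mean return r̄ = 7.80 / 4 = 1.9500%
Σ(r − r̄)² = (0.7 − 1.9500)² + (4.2 − 1.9500)² + (2.9 − 1.9500)² + … = 11.3300
σ = √[11.3300 / 3] = 1.9434%
Sharpe = (r̄ − rf) / σ = (1.9500 − 0.1) / 1.9434 = 1.8500 / 1.9434 = 0.9519

0.952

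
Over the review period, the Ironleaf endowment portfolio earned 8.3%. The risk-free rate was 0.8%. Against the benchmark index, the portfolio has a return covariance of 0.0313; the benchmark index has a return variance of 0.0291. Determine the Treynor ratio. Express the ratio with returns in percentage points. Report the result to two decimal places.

β = Cov / Var = 0.0313 / 0.0291 = 1.0756
Treynor = (Rp − Rf) / β = (8.3% − 0.8%) / 1.0756 = 7.50 / 1.0756 = 6.9729

6.97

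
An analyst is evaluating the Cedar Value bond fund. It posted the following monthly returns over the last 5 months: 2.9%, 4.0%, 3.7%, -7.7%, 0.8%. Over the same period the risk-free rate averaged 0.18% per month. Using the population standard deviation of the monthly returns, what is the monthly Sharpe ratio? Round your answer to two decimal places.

μ = (2.9 + 4 + 3.7 − 7.7 + 0.8) / 5 = 0.7400%
Σ(r − μ)² = (2.9 − 0.7400)² + (4 − 0.7400)² + … = 95.2920
population σ = √(95.2920 / 5) = √19.0584 = 4.3656%
Sharpe = (μ − rf) / σ = (0.7400 − 0.18) / 4.3656 = 0.5600 / 4.3656 = 0.1283

0.13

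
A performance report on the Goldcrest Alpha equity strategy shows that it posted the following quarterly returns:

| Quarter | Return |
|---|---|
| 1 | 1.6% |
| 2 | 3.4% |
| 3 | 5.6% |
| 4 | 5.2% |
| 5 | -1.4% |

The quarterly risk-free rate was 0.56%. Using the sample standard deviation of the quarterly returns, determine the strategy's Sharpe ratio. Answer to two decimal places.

r̄ = (1.6 + 3.4 + 5.6 + 5.2 − 1.4) / 5 = 2.8800%
Σ(r − r̄)² = 33.0080; sample σ = √(33.0080/4) = 2.8726%
Sharpe = (r̄ − rf) / σ = (2.8800 − 0.56) / 2.8726 = 2.3200 / 2.8726 = 0.8076

0.81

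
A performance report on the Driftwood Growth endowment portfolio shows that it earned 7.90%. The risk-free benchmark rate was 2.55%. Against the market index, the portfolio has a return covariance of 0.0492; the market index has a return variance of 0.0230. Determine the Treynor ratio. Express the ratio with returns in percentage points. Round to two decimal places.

β = Cov / Var = 0.0492 / 0.0230 = 2.1391
Treynor = (Rp − Rf) / β = (7.90% − 2.55%) / 2.1391 = 5.35 / 2.1391 = 2.5011

2.50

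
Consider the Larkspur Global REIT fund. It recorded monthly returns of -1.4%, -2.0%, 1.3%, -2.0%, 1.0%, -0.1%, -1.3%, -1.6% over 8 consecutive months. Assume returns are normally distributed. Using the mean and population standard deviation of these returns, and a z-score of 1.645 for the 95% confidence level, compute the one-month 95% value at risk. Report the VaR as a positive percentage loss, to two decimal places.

2.80

Mean return r̄ = -6.10 / 8 = -0.7625%
Population σ = √[Σ(r − r̄)² / 8] = √[12.2588 / 8] = √1.5324 = 1.2379%
VaR = −(r̄ − z·σ) = −(-0.7625 − 1.645 × 1.2379) = −(-2.7988) = 2.7988%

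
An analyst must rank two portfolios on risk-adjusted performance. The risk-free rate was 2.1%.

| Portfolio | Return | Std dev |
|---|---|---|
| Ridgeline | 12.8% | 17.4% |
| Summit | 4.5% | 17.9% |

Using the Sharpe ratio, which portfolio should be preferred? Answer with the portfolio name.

Ridgeline: Sharpe ratio = (12.8% − 2.1%) / 17.4% = 0.615
Summit: Sharpe ratio = (4.5% − 2.1%) / 17.9% = 0.134
Highest: Ridgeline (0.615).

Ridgeline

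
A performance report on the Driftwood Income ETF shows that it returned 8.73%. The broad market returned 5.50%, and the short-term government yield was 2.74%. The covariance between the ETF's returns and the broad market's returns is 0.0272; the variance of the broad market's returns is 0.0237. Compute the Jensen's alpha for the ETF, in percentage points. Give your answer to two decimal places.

2.82

β = Cov / Var = 0.0272 / 0.0237 = 1.1477
E[R] = Rf + β(Rm − Rf) = 2.74% + 1.1477 × (5.50% − 2.74%) = 5.9077%
α = Rp − E[R] = 8.73% − 5.9077% = 2.8223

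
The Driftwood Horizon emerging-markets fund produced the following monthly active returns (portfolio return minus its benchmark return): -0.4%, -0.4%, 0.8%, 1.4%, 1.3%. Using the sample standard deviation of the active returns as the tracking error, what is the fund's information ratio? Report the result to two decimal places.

0.61

Mean return μ = 2.70 / 5 = 0.5400%
Σ(r − μ)² = 3.1520; sample σ = √(3.1520/4) = 0.8877%
IR = μ / tracking error = 0.5400 / 0.8877 = 0.6083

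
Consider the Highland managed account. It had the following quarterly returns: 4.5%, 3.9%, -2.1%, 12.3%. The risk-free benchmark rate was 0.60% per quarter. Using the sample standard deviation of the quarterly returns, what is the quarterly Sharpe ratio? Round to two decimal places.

0.69

r̄ = (4.5 + 3.9 − 2.1 + 12.3) / 4 = 4.6500%
Σ(r − r̄)² = (4.5 − 4.6500)² + (3.9 − 4.6500)² + … = 104.6700
σ = √[104.6700 / 3] = 5.9068%
Sharpe = (r̄ − rf) / σ = (4.6500 − 0.6) / 5.9068 = 4.0500 / 5.9068 = 0.6857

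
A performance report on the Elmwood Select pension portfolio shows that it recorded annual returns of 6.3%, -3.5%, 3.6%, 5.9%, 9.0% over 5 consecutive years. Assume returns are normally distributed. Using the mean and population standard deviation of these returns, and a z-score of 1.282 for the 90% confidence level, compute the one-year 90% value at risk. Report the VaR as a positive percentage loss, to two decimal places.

Mean return r̄ = 21.30 / 5 = 4.2600%
Population σ = √[Σ(r − r̄)² / 5] = √[89.9720 / 5] = √17.9944 = 4.2420%
VaR = −(r̄ − z·σ) = −(4.2600 − 1.282 × 4.2420) = −(-1.1782) = 1.1782%

1.18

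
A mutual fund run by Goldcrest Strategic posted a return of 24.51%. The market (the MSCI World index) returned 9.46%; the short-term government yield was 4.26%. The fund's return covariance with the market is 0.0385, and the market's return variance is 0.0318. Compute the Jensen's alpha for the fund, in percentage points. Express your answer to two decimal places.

β = Cov / Var = 0.0385 / 0.0318 = 1.2107
E[R] = Rf + β(Rm − Rf) = 4.26% + 1.2107 × (9.46% − 4.26%) = 10.5556%
α = Rp − E[R] = 24.51% − 10.5556% = 13.9544

13.95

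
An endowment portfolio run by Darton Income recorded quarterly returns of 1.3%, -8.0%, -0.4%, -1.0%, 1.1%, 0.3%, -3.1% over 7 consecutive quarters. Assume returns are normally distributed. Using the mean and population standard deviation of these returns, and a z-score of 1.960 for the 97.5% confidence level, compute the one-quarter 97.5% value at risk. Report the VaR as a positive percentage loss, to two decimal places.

μ = (1.3 − 8 − 0.4 − 1 + 1.1 + 0.3 − 3.1) / 7 = -1.4000%
Σ(r − μ)² = (1.3 − (-1.4000))² + (-8 − (-1.4000))² + (-0.4 − (-1.4000))² + … = 64.0400
population σ = √(64.0400 / 7) = √9.1486 = 3.0247%
VaR = −(μ − z·σ) = −(-1.4000 − 1.960 × 3.0247) = −(-7.3284) = 7.3284%

7.33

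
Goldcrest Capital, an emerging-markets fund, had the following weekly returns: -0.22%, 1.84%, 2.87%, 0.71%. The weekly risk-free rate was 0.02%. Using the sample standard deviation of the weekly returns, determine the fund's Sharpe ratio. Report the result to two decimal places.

Mean return r̄ = 5.200 / 4 = 1.3000%
Σ(r − r̄)² = 5.4150; sample σ = √(5.4150/3) = 1.3435%
Sharpe = (r̄ − rf) / σ = (1.3000 − 0.02) / 1.3435 = 1.2800 / 1.3435 = 0.9527

0.95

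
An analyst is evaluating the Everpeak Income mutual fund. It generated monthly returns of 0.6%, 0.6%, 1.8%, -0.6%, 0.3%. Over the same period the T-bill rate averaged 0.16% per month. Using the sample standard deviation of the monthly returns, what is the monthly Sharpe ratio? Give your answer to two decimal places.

0.44

r̄ = (0.6 + 0.6 + 1.8 − 0.6 + 0.3) / 5 = 2.70 / 5 = 0.5400%
Σ(r − r̄)² = 2.9520; sample σ = √(2.9520/4) = 0.8591%
Sharpe = (r̄ − rf) / σ = (0.5400 − 0.16) / 0.8591 = 0.3800 / 0.8591 = 0.4423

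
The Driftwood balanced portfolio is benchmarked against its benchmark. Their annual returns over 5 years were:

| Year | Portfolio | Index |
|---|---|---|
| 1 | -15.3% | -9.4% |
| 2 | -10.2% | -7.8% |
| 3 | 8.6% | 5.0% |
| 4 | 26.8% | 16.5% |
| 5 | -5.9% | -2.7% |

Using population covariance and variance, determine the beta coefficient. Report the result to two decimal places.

1.60

r̄p = 0.8000%,  r̄m = 0.3200%
Cov = Σ(rp − r̄p)(rm − r̄m) / 5 = 144.6460
Var(rm) = Σ(rm − r̄m)² / 5 = 90.6456
β = Cov / Var = 144.6460 / 90.6456 = 1.5957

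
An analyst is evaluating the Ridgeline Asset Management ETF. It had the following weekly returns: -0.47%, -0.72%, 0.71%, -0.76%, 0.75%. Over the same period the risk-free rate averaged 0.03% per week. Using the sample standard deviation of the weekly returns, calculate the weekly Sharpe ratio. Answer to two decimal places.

μ = (-0.47 − 0.72 + 0.71 − 0.76 + 0.75) / 5 = -0.0980%
Σ(r − μ)² = 2.3355; sample σ = √(2.3355/4) = 0.7641%
Sharpe = (μ − rf) / σ = (-0.0980 − 0.03) / 0.7641 = -0.1280 / 0.7641 = -0.1675

-0.17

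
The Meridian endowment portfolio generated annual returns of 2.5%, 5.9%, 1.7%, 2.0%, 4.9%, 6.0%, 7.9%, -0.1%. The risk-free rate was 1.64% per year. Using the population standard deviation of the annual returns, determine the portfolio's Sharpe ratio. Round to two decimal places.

0.87

Mean return r̄ = 30.80 / 8 = 3.8500%
Σ(r − r̄)² = (2.5 − 3.8500)² + (5.9 − 3.8500)² + (1.7 − 3.8500)² + … = 51.8000
population σ = √(51.8000 / 8) = √6.4750 = 2.5446%
Sharpe = (r̄ − rf) / σ = (3.8500 − 1.64) / 2.5446 = 2.2100 / 2.5446 = 0.8685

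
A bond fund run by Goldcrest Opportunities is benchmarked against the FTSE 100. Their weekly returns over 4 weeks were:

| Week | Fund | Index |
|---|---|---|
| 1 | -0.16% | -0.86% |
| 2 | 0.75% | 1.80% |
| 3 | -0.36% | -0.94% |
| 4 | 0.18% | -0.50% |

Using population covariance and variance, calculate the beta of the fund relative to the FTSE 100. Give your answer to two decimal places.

r̄p = 0.1025%,  r̄m = -0.1250%
Cov = Σ(rp − r̄p)(rm − r̄m) / 4 = 0.4468
Var(rm) = Σ(rm − r̄m)² / 4 = 1.2627
β = Cov / Var = 0.4468 / 1.2627 = 0.3538

0.35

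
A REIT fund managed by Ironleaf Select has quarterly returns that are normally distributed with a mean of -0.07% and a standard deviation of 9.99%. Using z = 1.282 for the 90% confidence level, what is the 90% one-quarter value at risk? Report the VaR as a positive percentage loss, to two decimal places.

12.88

VaR (as % loss) = −(μ − z·σ) = −(-0.07% − 1.282 × 9.99%) = −(-12.87718%) = 12.87718%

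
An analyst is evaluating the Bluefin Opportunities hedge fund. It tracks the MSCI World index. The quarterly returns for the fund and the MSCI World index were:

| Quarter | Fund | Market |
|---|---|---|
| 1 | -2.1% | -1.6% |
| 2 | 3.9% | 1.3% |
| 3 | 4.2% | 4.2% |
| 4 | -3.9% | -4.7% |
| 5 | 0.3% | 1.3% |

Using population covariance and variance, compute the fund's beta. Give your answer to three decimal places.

r̄p = 0.4800%,  r̄m = 0.1000%
Cov = Σ(rp − r̄p)(rm − r̄m) / 5 = 8.9100
Var(rm) = Σ(rm − r̄m)² / 5 = 9.1240
β = Cov / Var = 8.9100 / 9.1240 = 0.9765

0.977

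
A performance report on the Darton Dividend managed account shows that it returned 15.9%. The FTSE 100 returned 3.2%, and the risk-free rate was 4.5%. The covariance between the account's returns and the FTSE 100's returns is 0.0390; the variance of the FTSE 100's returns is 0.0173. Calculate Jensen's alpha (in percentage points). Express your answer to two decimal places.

β = Cov / Var = 0.0390 / 0.0173 = 2.2543
E[R] = Rf + β(Rm − Rf) = 4.5% + 2.2543 × (3.2% − 4.5%) = 1.5694%
α = Rp − E[R] = 15.9% − 1.5694% = 14.3306

14.33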